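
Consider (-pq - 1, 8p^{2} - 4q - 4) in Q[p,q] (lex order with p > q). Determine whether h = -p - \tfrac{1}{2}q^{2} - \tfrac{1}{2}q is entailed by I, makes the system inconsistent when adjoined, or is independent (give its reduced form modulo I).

First compute the reduced Gröbner basis of I by Buchberger's algorithm.
f_1 = -pq - 1, LT = pq.
f_2 = 8p^{2} - 4q - 4, LT = p^{2}.

S(f_1,f_2): lcm = p^{2}q. S = p + \tfrac{1}{2}q^{2} + \tfrac{1}{2}q.
  reduce S modulo (f_1, f_2):
  remainder p + \tfrac{1}{2}q^{2} + \tfrac{1}{2}q ≠ 0; add k_3 = p + \tfrac{1}{2}q^{2} + \tfrac{1}{2}q to the basis.

S(f_1,k_3): lcm = pq. S = -\tfrac{1}{2}q^{3} - \tfrac{1}{2}q^{2} + 1.
  reduce S modulo (f_1, f_2, k_3):
  remainder -\tfrac{1}{2}q^{3} - \tfrac{1}{2}q^{2} + 1 ≠ 0; add k_4 = -\tfrac{1}{2}q^{3} - \tfrac{1}{2}q^{2} + 1 to the basis.

The other S-polynomials (S(f_2,k_3), S(f_1,k_4), S(f_2,k_4), S(k_3,k_4)) all reduce to 0 modulo the current basis, so we have a Gröbner basis.
Inter-reduce: drop elements whose leading term is divisible by another's, tail-reduce, and make monic.
Reduced Gröbner basis: {p + \tfrac{1}{2}q^{2} + \tfrac{1}{2}q, q^{3} + q^{2} - 2}.
Label its elements g_1 = p + \tfrac{1}{2}q^{2} + \tfrac{1}{2}q, g_2 = q^{3} + q^{2} - 2.

Reduce h = -p - \tfrac{1}{2}q^{2} - \tfrac{1}{2}q modulo G:
  leading term p: subtract (-1)·g_1 from -p - \tfrac{1}{2}q^{2} - \tfrac{1}{2}q → 0
  normal form = 0.
Since the normal form is 0, h ∈ I.

The remainder on division by a Gröbner basis is unique — it is the normal form.

-p - \tfrac{1}{2}q^{2} - \tfrac{1}{2}q lies in I (it reduces to 0).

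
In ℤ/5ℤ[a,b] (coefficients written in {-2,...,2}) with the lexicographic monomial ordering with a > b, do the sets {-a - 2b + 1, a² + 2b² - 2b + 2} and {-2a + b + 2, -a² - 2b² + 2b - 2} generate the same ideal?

Two ideals are equal iff their reduced Gröbner bases coincide (the reduced basis is unique for a fixed ordering).
Buchberger on the first generating set:
f_1 = -a - 2b + 1, LT = a.
f_2 = a² + 2b² - 2b + 2, LT = a².

S(f_1,f_2): lcm = a². S = 2ab - a - 2b² + 2b - 2.
  leading term ab: subtract (-2b)·f_1 from 2ab - a - 2b² + 2b - 2 → -a - b² - b - 2
  leading term a: subtract (1)·f_1 from -a - b² - b - 2 → -b² + b + 2
  leading term b²: no divisor's leading term divides it; move -b² to the remainder.
  leading term b: no divisor's leading term divides it; move b to the remainder.
  leading term 1: no divisor's leading term divides it; move 2 to the remainder.
  remainder -b² + b + 2 ≠ 0; add g_3 = -b² + b + 2 to the basis.

The other S-polynomials (S(f_1,g_3), S(f_2,g_3)) all reduce to 0 modulo the current basis, so we have a Gröbner basis.
Inter-reduce: drop elements whose leading term is divisible by another's, tail-reduce, and make monic.
Reduced Gröbner basis: {a + 2b - 1, b² - b - 2}.

Buchberger on the second generating set:
h_1 = -2a + b + 2, LT = a.
h_2 = -a² - 2b² + 2b - 2, LT = a².

S(h_1,h_2): lcm = a². S = 2ab - a - 2b² + 2b - 2.
  leading term ab: subtract (-b)·h_1 from 2ab - a - 2b² + 2b - 2 → -a - b² - b - 2
  leading term a: subtract (-2)·h_1 from -a - b² - b - 2 → -b² + b + 2
  leading term b²: no divisor's leading term divides it; move -b² to the remainder.
  leading term b: no divisor's leading term divides it; move b to the remainder.
  leading term 1: no divisor's leading term divides it; move 2 to the remainder.
  remainder -b² + b + 2 ≠ 0; add k_3 = -b² + b + 2 to the basis.

The other S-polynomials (S(h_1,k_3), S(h_2,k_3)) all reduce to 0 modulo the current basis, so we have a Gröbner basis.
Inter-reduce: drop elements whose leading term is divisible by another's, tail-reduce, and make monic.
Reduced Gröbner basis: {a + 2b - 1, b² - b - 2}.

The two bases agree; hence the ideals are identical.
The same test decides containment: I ⊆ J iff every generator of I reduces to 0 modulo a Gröbner basis of J.

Yes, the ideals are equal.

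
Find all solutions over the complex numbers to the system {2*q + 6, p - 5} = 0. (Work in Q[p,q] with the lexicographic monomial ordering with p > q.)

{(5, -3)}

Compute a lex Gröbner basis by Buchberger's algorithm.
f_1 = 2*q + 6, LT = q.
f_2 = p - 5, LT = p.

The S-polynomials (S(f_1,f_2)) all reduce to 0 modulo the current basis, so we have a Gröbner basis.
Inter-reduce: drop elements whose leading term is divisible by another's, tail-reduce, and make monic.
Reduced Gröbner basis: {p - 5, q + 3}.

Elimination: the polynomial q + 3 lies in the elimination ideal for q, so q ∈ {-3}. For each such q, the remaining basis elements (now univariate) give the rest of the solution.
  q = -3: the earlier basis element becomes p - 5 = 0, giving p = 5 — point (5, -3).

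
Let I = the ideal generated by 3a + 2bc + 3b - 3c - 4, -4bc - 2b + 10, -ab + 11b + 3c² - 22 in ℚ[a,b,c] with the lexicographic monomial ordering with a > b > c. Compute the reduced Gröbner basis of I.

Buchberger's algorithm terminates because the ascending chain of leading-term ideals stabilizes.

f_1 = 3a + 2bc + 3b - 3c - 4, LT = a.
f_2 = -4bc - 2b + 10, LT = bc.
f_3 = -ab + 11b + 3c² - 22, LT = ab.

S(f_1,f_3): lcm = ab. S = ⅔b²c + b² - bc + 29/3b + 3c² - 22.
  reduce S modulo (f_1, f_2, f_3):
  remainder ⅔b² + 71/6b + 3c² - 49/2 ≠ 0; add g_4 = ⅔b² + 71/6b + 3c² - 49/2 to the basis.

S(f_2,f_3): lcm = abc. S = ½ab - 5/2a + 11bc + 3c³ - 22c.
  reduce S modulo (f_1, f_2, f_3, g_4):
  remainder 5/3b + 3c³ + 3/2c² - 49/2c + 52/3 ≠ 0; add g_5 = 5/3b + 3c³ + 3/2c² - 49/2c + 52/3 to the basis.

S(f_2,g_5): lcm = bc. S = ½b - 9/5c⁴ - 9/10c³ + 147/10c² - 52/5c - 5/2.
  reduce S modulo (f_1, f_2, f_3, g_4, g_5):
  remainder -9/5c⁴ - 9/5c³ + 57/4c² - 61/20c - 77/10 ≠ 0; add g_6 = -9/5c⁴ - 9/5c³ + 57/4c² - 61/20c - 77/10 to the basis.

The other S-polynomials (S(f_1,f_2), S(f_1,g_4), S(f_2,g_4), S(f_3,g_4), S(f_1,g_5), S(f_3,g_5), S(g_4,g_5), S(f_1,g_6), S(f_2,g_6), S(f_3,g_6), S(g_4,g_6), S(g_5,g_6)) all reduce to 0 modulo the current basis, so we have a Gröbner basis.
Inter-reduce: drop elements whose leading term is divisible by another's, tail-reduce, and make monic.

G = {a - 6/5c³ - ⅗c² + 44/5c - 33/5, b + 9/5c³ + 9/10c² - 147/10c + 52/5, c⁴ + c³ - 95/12c² + 61/36c + 77/18}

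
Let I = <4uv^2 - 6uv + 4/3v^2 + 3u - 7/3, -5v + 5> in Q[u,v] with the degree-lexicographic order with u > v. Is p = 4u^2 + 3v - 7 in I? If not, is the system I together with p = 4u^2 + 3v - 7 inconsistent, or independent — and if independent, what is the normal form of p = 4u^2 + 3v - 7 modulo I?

4u^2 + 3v - 7 lies in I (it reduces to 0).

First compute the reduced Gröbner basis of I by Buchberger's algorithm.
f_1 = 4uv^2 - 6uv + 4/3v^2 + 3u - 7/3, LT = uv^2.
f_2 = -5v + 5, LT = v.

S(f_1,f_2): lcm = uv^2. S = -1/2uv + 1/3v^2 + 3/4u - 7/12.
  leading term uv: subtract (1/10u)·f_2 from -1/2uv + 1/3v^2 + 3/4u - 7/12 → 1/3v^2 + 1/4u - 7/12
  leading term v^2: subtract (-1/15v)·f_2 from 1/3v^2 + 1/4u - 7/12 → 1/4u + 1/3v - 7/12
  leading term u: no divisor's leading term divides it; move 1/4u to the remainder.
  leading term v: subtract (-1/15)·f_2 from 1/3v - 7/12 → -1/4
  leading term 1: no divisor's leading term divides it; move -1/4 to the remainder.
  remainder 1/4u - 1/4 ≠ 0; add h_3 = 1/4u - 1/4 to the basis.

S(f_1,h_3): lcm = uv^2. S = -3/2uv + 4/3v^2 + 3/4u - 7/12.
  leading term uv: subtract (3/10u)·f_2 from -3/2uv + 4/3v^2 + 3/4u - 7/12 → 4/3v^2 - 3/4u - 7/12
  leading term v^2: subtract (-4/15v)·f_2 from 4/3v^2 - 3/4u - 7/12 → -3/4u + 4/3v - 7/12
  leading term u: subtract (-3)·h_3 from -3/4u + 4/3v - 7/12 → 4/3v - 4/3
  leading term v: subtract (-4/15)·f_2 from 4/3v - 4/3 → 0
  remainder 0.

S(f_2,h_3): leading monomials are coprime, so the S-polynomial reduces to 0 (Buchberger's first criterion).
Every S-polynomial of the final basis reduces to 0, so we have a Gröbner basis.
Inter-reduce: drop elements whose leading term is divisible by another's, tail-reduce, and make monic.
Reduced Gröbner basis: {u - 1, v - 1}.
Label its elements g_1 = u - 1, g_2 = v - 1.

Reduce p = 4u^2 + 3v - 7 modulo G:
  leading term u^2: subtract (4u)·g_1 from 4u^2 + 3v - 7 → 4u + 3v - 7
  leading term u: subtract (4)·g_1 from 4u + 3v - 7 → 3v - 3
  leading term v: subtract (3)·g_2 from 3v - 3 → 0
  normal form = 0.
Since the normal form is 0, p ∈ I.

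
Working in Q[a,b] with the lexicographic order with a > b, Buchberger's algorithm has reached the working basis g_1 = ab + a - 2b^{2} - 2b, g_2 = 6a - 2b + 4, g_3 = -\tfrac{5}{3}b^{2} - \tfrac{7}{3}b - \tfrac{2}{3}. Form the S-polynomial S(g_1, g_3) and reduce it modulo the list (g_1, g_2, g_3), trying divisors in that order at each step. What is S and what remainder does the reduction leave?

lcm(LM(g_1), LM(g_3)) = ab^{2}.
S = (lcm/LT(g_1))·g_1 − (lcm/LT(g_3))·g_3 = -\tfrac{2}{5}ab - \tfrac{2}{5}a - 2b^{3} - 2b^{2}.
Reduce S modulo (g_1, g_2, g_3) in that order:
  leading term ab: subtract (-\tfrac{2}{5})·g_1 from -\tfrac{2}{5}ab - \tfrac{2}{5}a - 2b^{3} - 2b^{2} → -2b^{3} - \tfrac{14}{5}b^{2} - \tfrac{4}{5}b
  leading term b^{3}: subtract (\tfrac{6}{5}b)·g_3 from -2b^{3} - \tfrac{14}{5}b^{2} - \tfrac{4}{5}b → 0
The remainder is 0, so this S-polynomial contributes no new basis element.

S(g_1, g_3) = -\tfrac{2}{5}ab - \tfrac{2}{5}a - 2b^{3} - 2b^{2}; remainder on division = 0.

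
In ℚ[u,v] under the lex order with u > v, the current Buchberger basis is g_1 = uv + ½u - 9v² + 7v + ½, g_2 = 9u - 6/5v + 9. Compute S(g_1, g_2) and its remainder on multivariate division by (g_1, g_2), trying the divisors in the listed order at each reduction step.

S(g_1, g_2) = ½u - 133/15v² + 6v + ½; remainder on division = -133/15v² + 91/15v.

lcm(LM(g_1), LM(g_2)) = uv.
S = (lcm/LT(g_1))·g_1 − (lcm/LT(g_2))·g_2 = ½u - 133/15v² + 6v + ½.
Reduce S modulo (g_1, g_2) in that order:
  leading term u: subtract (1/18)·g_2 from ½u - 133/15v² + 6v + ½ → -133/15v² + 91/15v
  leading term v²: no divisor's leading term divides it; move -133/15v² to the remainder.
  leading term v: no divisor's leading term divides it; move 91/15v to the remainder.
The remainder -133/15v² + 91/15v is nonzero, so it would be added as the next basis element.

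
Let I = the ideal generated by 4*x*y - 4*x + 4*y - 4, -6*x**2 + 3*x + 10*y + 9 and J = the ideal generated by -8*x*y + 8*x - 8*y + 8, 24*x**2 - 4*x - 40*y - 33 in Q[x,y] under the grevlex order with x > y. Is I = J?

Equality of ideals is decidable: compute both reduced Gröbner bases (unique for the ordering) and check whether they agree.
Buchberger on the first generating set:
f_1 = 4*x*y - 4*x + 4*y - 4, LT = x*y.
f_2 = -6*x**2 + 3*x + 10*y + 9, LT = x**2.

S(f_1,f_2): lcm = x**2*y. S = -x**2 + 3/2*x*y + 5/3*y**2 - x + 3/2*y.
  reduce S modulo (f_1, f_2):
  remainder 5/3*y**2 - 5/3*y ≠ 0; add g_3 = 5/3*y**2 - 5/3*y to the basis.

The other S-polynomials (S(f_1,g_3), S(f_2,g_3)) all reduce to 0 modulo the current basis, so we have a Gröbner basis.
Inter-reduce: drop elements whose leading term is divisible by another's, tail-reduce, and make monic.
Reduced Gröbner basis: {x**2 - 1/2*x - 5/3*y - 3/2, x*y - x + y - 1, y**2 - y}.

Buchberger on the second generating set:
h_1 = -8*x*y + 8*x - 8*y + 8, LT = x*y.
h_2 = 24*x**2 - 4*x - 40*y - 33, LT = x**2.

S(h_1,h_2): lcm = x**2*y. S = -x**2 + 7/6*x*y + 5/3*y**2 - x + 11/8*y.
  reduce S modulo (h_1, h_2):
  remainder 5/3*y**2 - 35/24*y - 5/24 ≠ 0; add k_3 = 5/3*y**2 - 35/24*y - 5/24 to the basis.

The other S-polynomials (S(h_1,k_3), S(h_2,k_3)) all reduce to 0 modulo the current basis, so we have a Gröbner basis.
Inter-reduce: drop elements whose leading term is divisible by another's, tail-reduce, and make monic.
Reduced Gröbner basis: {x**2 - 1/6*x - 5/3*y - 11/8, x*y - x + y - 1, y**2 - 7/8*y - 1/8}.

The bases are distinct; the ideals are different.

No, the ideals differ.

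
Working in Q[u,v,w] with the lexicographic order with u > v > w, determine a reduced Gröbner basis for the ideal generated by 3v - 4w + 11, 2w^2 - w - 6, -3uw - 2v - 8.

G = {u + 2/27w + 23/27, v - 4/3w + 11/3, w^2 - 1/2w - 3}

f_1 = 3v - 4w + 11, LT = v.
f_2 = 2w^2 - w - 6, LT = w^2.
f_3 = -3uw - 2v - 8, LT = uw.

S(f_2,f_3): lcm = uw^2. S = -1/2uw - 3u - 2/3vw - 8/3w.
  reduce S modulo (f_1, f_2, f_3):
  remainder -3u - 2/9w - 23/9 ≠ 0; add g_4 = -3u - 2/9w - 23/9 to the basis.

The other S-polynomials (S(f_1,f_2), S(f_1,f_3), S(f_1,g_4), S(f_2,g_4), S(f_3,g_4)) all reduce to 0 modulo the current basis, so we have a Gröbner basis.
Inter-reduce: drop elements whose leading term is divisible by another's, tail-reduce, and make monic.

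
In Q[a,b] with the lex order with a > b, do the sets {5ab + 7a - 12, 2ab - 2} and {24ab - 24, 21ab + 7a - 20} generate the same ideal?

Since reduced Gröbner bases are canonical representatives of ideals under a given ordering, it suffices to compute and compare them.
Buchberger on the first generating set:
f_1 = 5ab + 7a - 12, LT = ab.
f_2 = 2ab - 2, LT = ab.

S(f_1,f_2): lcm = ab. S = 7/5a - 7/5.
  leading term a: no divisor's leading term divides it; move 7/5a to the remainder.
  leading term 1: no divisor's leading term divides it; move -7/5 to the remainder.
  remainder 7/5a - 7/5 ≠ 0; add g_3 = 7/5a - 7/5 to the basis.

S(f_1,g_3): lcm = ab. S = 7/5a + b - 12/5.
  leading term a: subtract (1)·g_3 from 7/5a + b - 12/5 → b - 1
  leading term b: no divisor's leading term divides it; move b to the remainder.
  leading term 1: no divisor's leading term divides it; move -1 to the remainder.
  remainder b - 1 ≠ 0; add g_4 = b - 1 to the basis.

S(f_2,g_3): lcm = ab. S = b - 1.
  leading term b: subtract (1)·g_4 from b - 1 → 0
  remainder 0.

S(f_1,g_4): lcm = ab. S = 12/5a - 12/5.
  leading term a: subtract (12/7)·g_3 from 12/5a - 12/5 → 0
  remainder 0.

S(f_2,g_4): lcm = ab. S = a - 1.
  leading term a: subtract (5/7)·g_3 from a - 1 → 0
  remainder 0.

S(g_3,g_4): leading monomials are coprime, so the S-polynomial reduces to 0 (Buchberger's first criterion).
Every S-polynomial of the final basis reduces to 0, so we have a Gröbner basis.
Inter-reduce: drop elements whose leading term is divisible by another's, tail-reduce, and make monic.
Reduced Gröbner basis: {a - 1, b - 1}.

Buchberger on the second generating set:
h_1 = 24ab - 24, LT = ab.
h_2 = 21ab + 7a - 20, LT = ab.

S(h_1,h_2): lcm = ab. S = -1/3a - 1/21.
  leading term a: no divisor's leading term divides it; move -1/3a to the remainder.
  leading term 1: no divisor's leading term divides it; move -1/21 to the remainder.
  remainder -1/3a - 1/21 ≠ 0; add k_3 = -1/3a - 1/21 to the basis.

S(h_1,k_3): lcm = ab. S = -1/7b - 1.
  leading term b: no divisor's leading term divides it; move -1/7b to the remainder.
  leading term 1: no divisor's leading term divides it; move -1 to the remainder.
  remainder -1/7b - 1 ≠ 0; add k_4 = -1/7b - 1 to the basis.

S(h_2,k_3): lcm = ab. S = 1/3a - 1/7b - 20/21.
  leading term a: subtract (-1)·k_3 from 1/3a - 1/7b - 20/21 → -1/7b - 1
  leading term b: subtract (1)·k_4 from -1/7b - 1 → 0
  remainder 0.

S(h_1,k_4): lcm = ab. S = -7a - 1.
  leading term a: subtract (21)·k_3 from -7a - 1 → 0
  remainder 0.

S(h_2,k_4): lcm = ab. S = -20/3a - 20/21.
  leading term a: subtract (20)·k_3 from -20/3a - 20/21 → 0
  remainder 0.

S(k_3,k_4): leading monomials are coprime, so the S-polynomial reduces to 0 (Buchberger's first criterion).
Every S-polynomial of the final basis reduces to 0, so we have a Gröbner basis.
Inter-reduce: drop elements whose leading term is divisible by another's, tail-reduce, and make monic.
Reduced Gröbner basis: {a + 1/7, b + 7}.

Since the reduced bases disagree, the two ideals are not the same.

No, the ideals differ.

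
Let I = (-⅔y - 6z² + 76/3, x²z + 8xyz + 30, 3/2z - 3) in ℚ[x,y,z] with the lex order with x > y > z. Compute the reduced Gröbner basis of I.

f_1 = -⅔y - 6z² + 76/3, LT = y.
f_2 = x²z + 8xyz + 30, LT = x²z.
f_3 = 3/2z - 3, LT = z.

S(f_2,f_3): lcm = x²z. S = 2x² + 8xyz + 30.
  reduce S modulo (f_1, f_2, f_3):
  remainder 2x² + 32x + 30 ≠ 0; add g_4 = 2x² + 32x + 30 to the basis.

The other S-polynomials (S(f_1,f_2), S(f_1,f_3), S(f_1,g_4), S(f_2,g_4), S(f_3,g_4)) all reduce to 0 modulo the current basis, so we have a Gröbner basis.
Inter-reduce: drop elements whose leading term is divisible by another's, tail-reduce, and make monic.

G = {x² + 16x + 15, y - 2, z - 2}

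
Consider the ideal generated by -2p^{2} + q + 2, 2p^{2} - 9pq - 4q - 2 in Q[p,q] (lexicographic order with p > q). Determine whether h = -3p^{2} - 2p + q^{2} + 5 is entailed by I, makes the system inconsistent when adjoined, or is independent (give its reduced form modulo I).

-3p^{2} - 2p + q^{2} + 5 is independent of I; its normal form modulo I is -2p - \tfrac{59}{18}q + 2.

First compute the reduced Gröbner basis of I by Buchberger's algorithm.
f_1 = -2p^{2} + q + 2, LT = p^{2}.
f_2 = 2p^{2} - 9pq - 4q - 2, LT = p^{2}.

S(f_1,f_2): lcm = p^{2}. S = \tfrac{9}{2}pq + \tfrac{3}{2}q.
  leading term pq: no divisor's leading term divides it; move \tfrac{9}{2}pq to the remainder.
  leading term q: no divisor's leading term divides it; move \tfrac{3}{2}q to the remainder.
  remainder \tfrac{9}{2}pq + \tfrac{3}{2}q ≠ 0; add k_3 = \tfrac{9}{2}pq + \tfrac{3}{2}q to the basis.

S(f_1,k_3): lcm = p^{2}q. S = -\tfrac{1}{3}pq - \tfrac{1}{2}q^{2} - q.
  leading term pq: subtract (-\tfrac{2}{27})·k_3 from -\tfrac{1}{3}pq - \tfrac{1}{2}q^{2} - q → -\tfrac{1}{2}q^{2} - \tfrac{8}{9}q
  leading term q^{2}: no divisor's leading term divides it; move -\tfrac{1}{2}q^{2} to the remainder.
  leading term q: no divisor's leading term divides it; move -\tfrac{8}{9}q to the remainder.
  remainder -\tfrac{1}{2}q^{2} - \tfrac{8}{9}q ≠ 0; add k_4 = -\tfrac{1}{2}q^{2} - \tfrac{8}{9}q to the basis.

The other S-polynomials (S(f_2,k_3), S(f_1,k_4), S(f_2,k_4), S(k_3,k_4)) all reduce to 0 modulo the current basis, so we have a Gröbner basis.
Inter-reduce: drop elements whose leading term is divisible by another's, tail-reduce, and make monic.
Reduced Gröbner basis: {p^{2} - \tfrac{1}{2}q - 1, pq + \tfrac{1}{3}q, q^{2} + \tfrac{16}{9}q}.
Label its elements g_1 = p^{2} - \tfrac{1}{2}q - 1, g_2 = pq + \tfrac{1}{3}q, g_3 = q^{2} + \tfrac{16}{9}q.

Reduce h = -3p^{2} - 2p + q^{2} + 5 modulo G:
  leading term p^{2}: subtract (-3)·g_1 from -3p^{2} - 2p + q^{2} + 5 → -2p + q^{2} - \tfrac{3}{2}q + 2
  leading term p: no divisor's leading term divides it; move -2p to the remainder.
  leading term q^{2}: subtract (1)·g_3 from q^{2} - \tfrac{3}{2}q + 2 → -\tfrac{59}{18}q + 2
  leading term q: no divisor's leading term divides it; move -\tfrac{59}{18}q to the remainder.
  leading term 1: no divisor's leading term divides it; move 2 to the remainder.
  normal form = -2p - \tfrac{59}{18}q + 2.
The normal form is nonzero, so h ∉ I. Since h minus its normal form lies in I, I + (h) = I + (r) where r = -2p - \tfrac{59}{18}q + 2; decide whether this ideal is the whole ring.
Run Buchberger on G together with r (pairs among the g_i already reduce to 0 since G is a Gröbner basis):
g_1 = p^{2} - \tfrac{1}{2}q - 1, LT = p^{2}.
g_2 = pq + \tfrac{1}{3}q, LT = pq.
g_3 = q^{2} + \tfrac{16}{9}q, LT = q^{2}.
r = -2p - \tfrac{59}{18}q + 2, LT = p.

S(g_1,r): lcm = p^{2}. S = -\tfrac{59}{36}pq + p - \tfrac{1}{2}q - 1.
  leading term pq: subtract (-\tfrac{59}{36})·g_2 from -\tfrac{59}{36}pq + p - \tfrac{1}{2}q - 1 → p + \tfrac{5}{108}q - 1
  leading term p: subtract (-\tfrac{1}{2})·r from p + \tfrac{5}{108}q - 1 → -\tfrac{43}{27}q
  leading term q: no divisor's leading term divides it; move -\tfrac{43}{27}q to the remainder.
  remainder -\tfrac{43}{27}q ≠ 0; add m_5 = -\tfrac{43}{27}q to the basis.

The other S-polynomials (S(g_1,g_2), S(g_1,g_3), S(g_2,g_3), S(g_2,r), S(g_3,r), S(g_1,m_5), S(g_2,m_5), S(g_3,m_5), S(r,m_5)) all reduce to 0 modulo the current basis, so we have a Gröbner basis.
Inter-reduce: drop elements whose leading term is divisible by another's, tail-reduce, and make monic.
Reduced Gröbner basis: {p - 1, q}.
The reduced Gröbner basis of I + (h) is {p - 1, q} ≠ {1}, a proper ideal, so the enlarged system stays consistent: h is independent of I, with normal form -2p - \tfrac{59}{18}q + 2.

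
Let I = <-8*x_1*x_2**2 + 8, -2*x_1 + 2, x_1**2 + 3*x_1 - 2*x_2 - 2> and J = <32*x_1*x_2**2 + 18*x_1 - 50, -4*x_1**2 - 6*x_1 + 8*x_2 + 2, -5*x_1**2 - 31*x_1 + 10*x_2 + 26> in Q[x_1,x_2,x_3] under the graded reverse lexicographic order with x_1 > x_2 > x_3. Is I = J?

Yes, the ideals are equal.

Since reduced Gröbner bases are canonical representatives of ideals under a given ordering, it suffices to compute and compare them.
Buchberger on the first generating set:
f_1 = -8*x_1*x_2**2 + 8, LT = x_1*x_2**2.
f_2 = -2*x_1 + 2, LT = x_1.
f_3 = x_1**2 + 3*x_1 - 2*x_2 - 2, LT = x_1**2.

S(f_1,f_2): lcm = x_1*x_2**2. S = x_2**2 - 1.
  leading term x_2**2: no divisor's leading term divides it; move x_2**2 to the remainder.
  leading term 1: no divisor's leading term divides it; move -1 to the remainder.
  remainder x_2**2 - 1 ≠ 0; add g_4 = x_2**2 - 1 to the basis.

S(f_1,f_3): lcm = x_1**2*x_2**2. S = -3*x_1*x_2**2 + 2*x_2**3 + 2*x_2**2 - x_1.
  leading term x_1*x_2**2: subtract (3/8)·f_1 from -3*x_1*x_2**2 + 2*x_2**3 + 2*x_2**2 - x_1 → 2*x_2**3 + 2*x_2**2 - x_1 - 3
  leading term x_2**3: subtract (2*x_2)·g_4 from 2*x_2**3 + 2*x_2**2 - x_1 - 3 → 2*x_2**2 - x_1 + 2*x_2 - 3
  leading term x_2**2: subtract (2)·g_4 from 2*x_2**2 - x_1 + 2*x_2 - 3 → -x_1 + 2*x_2 - 1
  leading term x_1: subtract (1/2)·f_2 from -x_1 + 2*x_2 - 1 → 2*x_2 - 2
  leading term x_2: no divisor's leading term divides it; move 2*x_2 to the remainder.
  leading term 1: no divisor's leading term divides it; move -2 to the remainder.
  remainder 2*x_2 - 2 ≠ 0; add g_5 = 2*x_2 - 2 to the basis.

The other S-polynomials (S(f_2,f_3), S(f_1,g_4), S(f_2,g_4), S(f_3,g_4), S(f_1,g_5), S(f_2,g_5), S(f_3,g_5), S(g_4,g_5)) all reduce to 0 modulo the current basis, so we have a Gröbner basis.
Inter-reduce: drop elements whose leading term is divisible by another's, tail-reduce, and make monic.
Reduced Gröbner basis: {x_1 - 1, x_2 - 1}.

Buchberger on the second generating set:
h_1 = 32*x_1*x_2**2 + 18*x_1 - 50, LT = x_1*x_2**2.
h_2 = -4*x_1**2 - 6*x_1 + 8*x_2 + 2, LT = x_1**2.
h_3 = -5*x_1**2 - 31*x_1 + 10*x_2 + 26, LT = x_1**2.

S(h_1,h_2): lcm = x_1**2*x_2**2. S = -3/2*x_1*x_2**2 + 2*x_2**3 + 9/16*x_1**2 + 1/2*x_2**2 - 25/16*x_1.
  leading term x_1*x_2**2: subtract (-3/64)·h_1 from -3/2*x_1*x_2**2 + 2*x_2**3 + 9/16*x_1**2 + 1/2*x_2**2 - 25/16*x_1 → 2*x_2**3 + 9/16*x_1**2 + 1/2*x_2**2 - 23/32*x_1 - 75/32
  leading term x_2**3: no divisor's leading term divides it; move 2*x_2**3 to the remainder.
  leading term x_1**2: subtract (-9/64)·h_2 from 9/16*x_1**2 + 1/2*x_2**2 - 23/32*x_1 - 75/32 → 1/2*x_2**2 - 25/16*x_1 + 9/8*x_2 - 33/16
  leading term x_2**2: no divisor's leading term divides it; move 1/2*x_2**2 to the remainder.
  leading term x_1: no divisor's leading term divides it; move -25/16*x_1 to the remainder.
  leading term x_2: no divisor's leading term divides it; move 9/8*x_2 to the remainder.
  leading term 1: no divisor's leading term divides it; move -33/16 to the remainder.
  remainder 2*x_2**3 + 1/2*x_2**2 - 25/16*x_1 + 9/8*x_2 - 33/16 ≠ 0; add k_4 = 2*x_2**3 + 1/2*x_2**2 - 25/16*x_1 + 9/8*x_2 - 33/16 to the basis.

S(h_1,h_3): lcm = x_1**2*x_2**2. S = -31/5*x_1*x_2**2 + 2*x_2**3 + 9/16*x_1**2 + 26/5*x_2**2 - 25/16*x_1.
  leading term x_1*x_2**2: subtract (-31/160)·h_1 from -31/5*x_1*x_2**2 + 2*x_2**3 + 9/16*x_1**2 + 26/5*x_2**2 - 25/16*x_1 → 2*x_2**3 + 9/16*x_1**2 + 26/5*x_2**2 + 77/40*x_1 - 155/16
  leading term x_2**3: subtract (1)·k_4 from 2*x_2**3 + 9/16*x_1**2 + 26/5*x_2**2 + 77/40*x_1 - 155/16 → 9/16*x_1**2 + 47/10*x_2**2 + 279/80*x_1 - 9/8*x_2 - 61/8
  leading term x_1**2: subtract (-9/64)·h_2 from 9/16*x_1**2 + 47/10*x_2**2 + 279/80*x_1 - 9/8*x_2 - 61/8 → 47/10*x_2**2 + 423/160*x_1 - 235/32
  leading term x_2**2: no divisor's leading term divides it; move 47/10*x_2**2 to the remainder.
  leading term x_1: no divisor's leading term divides it; move 423/160*x_1 to the remainder.
  leading term 1: no divisor's leading term divides it; move -235/32 to the remainder.
  remainder 47/10*x_2**2 + 423/160*x_1 - 235/32 ≠ 0; add k_5 = 47/10*x_2**2 + 423/160*x_1 - 235/32 to the basis.

S(h_2,h_3): lcm = x_1**2. S = -47/10*x_1 + 47/10.
  leading term x_1: no divisor's leading term divides it; move -47/10*x_1 to the remainder.
  leading term 1: no divisor's leading term divides it; move 47/10 to the remainder.
  remainder -47/10*x_1 + 47/10 ≠ 0; add k_6 = -47/10*x_1 + 47/10 to the basis.

S(h_1,k_5): lcm = x_1*x_2**2. S = -9/16*x_1**2 + 17/8*x_1 - 25/16.
  leading term x_1**2: subtract (9/64)·h_2 from -9/16*x_1**2 + 17/8*x_1 - 25/16 → 95/32*x_1 - 9/8*x_2 - 59/32
  leading term x_1: subtract (-475/752)·k_6 from 95/32*x_1 - 9/8*x_2 - 59/32 → -9/8*x_2 + 9/8
  leading term x_2: no divisor's leading term divides it; move -9/8*x_2 to the remainder.
  leading term 1: no divisor's leading term divides it; move 9/8 to the remainder.
  remainder -9/8*x_2 + 9/8 ≠ 0; add k_7 = -9/8*x_2 + 9/8 to the basis.

The other S-polynomials (S(h_1,k_4), S(h_2,k_4), S(h_3,k_4), S(h_2,k_5), S(h_3,k_5), S(k_4,k_5), S(h_1,k_6), S(h_2,k_6), S(h_3,k_6), S(k_4,k_6), S(k_5,k_6), S(h_1,k_7), S(h_2,k_7), S(h_3,k_7), S(k_4,k_7), S(k_5,k_7), S(k_6,k_7)) all reduce to 0 modulo the current basis, so we have a Gröbner basis.
Inter-reduce: drop elements whose leading term is divisible by another's, tail-reduce, and make monic.
Reduced Gröbner basis: {x_1 - 1, x_2 - 1}.

The two bases agree; hence the ideals are identical.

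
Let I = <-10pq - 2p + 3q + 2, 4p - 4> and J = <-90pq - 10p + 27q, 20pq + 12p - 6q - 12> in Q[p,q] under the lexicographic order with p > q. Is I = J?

No, the ideals differ.

Since reduced Gröbner bases are canonical representatives of ideals under a given ordering, it suffices to compute and compare them.
Buchberger on the first generating set:
f_1 = -10pq - 2p + 3q + 2, LT = pq.
f_2 = 4p - 4, LT = p.

S(f_1,f_2): lcm = pq. S = 1/5p + 7/10q - 1/5.
  leading term p: subtract (1/20)·f_2 from 1/5p + 7/10q - 1/5 → 7/10q
  leading term q: no divisor's leading term divides it; move 7/10q to the remainder.
  remainder 7/10q ≠ 0; add g_3 = 7/10q to the basis.

The other S-polynomials (S(f_1,g_3), S(f_2,g_3)) all reduce to 0 modulo the current basis, so we have a Gröbner basis.
Inter-reduce: drop elements whose leading term is divisible by another's, tail-reduce, and make monic.
Reduced Gröbner basis: {p - 1, q}.

Buchberger on the second generating set:
h_1 = -90pq - 10p + 27q, LT = pq.
h_2 = 20pq + 12p - 6q - 12, LT = pq.

S(h_1,h_2): lcm = pq. S = -22/45p + 3/5.
  leading term p: no divisor's leading term divides it; move -22/45p to the remainder.
  leading term 1: no divisor's leading term divides it; move 3/5 to the remainder.
  remainder -22/45p + 3/5 ≠ 0; add k_3 = -22/45p + 3/5 to the basis.

S(h_1,k_3): lcm = pq. S = 1/9p + 51/55q.
  leading term p: subtract (-5/22)·k_3 from 1/9p + 51/55q → 51/55q + 3/22
  leading term q: no divisor's leading term divides it; move 51/55q to the remainder.
  leading term 1: no divisor's leading term divides it; move 3/22 to the remainder.
  remainder 51/55q + 3/22 ≠ 0; add k_4 = 51/55q + 3/22 to the basis.

The other S-polynomials (S(h_2,k_3), S(h_1,k_4), S(h_2,k_4), S(k_3,k_4)) all reduce to 0 modulo the current basis, so we have a Gröbner basis.
Inter-reduce: drop elements whose leading term is divisible by another's, tail-reduce, and make monic.
Reduced Gröbner basis: {p - 27/22, q + 5/34}.

The bases are distinct; the ideals are different.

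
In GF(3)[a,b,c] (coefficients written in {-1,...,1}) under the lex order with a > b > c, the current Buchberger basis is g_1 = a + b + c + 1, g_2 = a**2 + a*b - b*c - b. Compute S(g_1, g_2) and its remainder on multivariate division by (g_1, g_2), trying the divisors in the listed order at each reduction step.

S(g_1, g_2) = a*c + a + b*c + b; remainder on division = -c**2 + c - 1.

lcm(LM(g_1), LM(g_2)) = a**2.
S = (lcm/LT(g_1))·g_1 − (lcm/LT(g_2))·g_2 = a*c + a + b*c + b.
Reduce S modulo (g_1, g_2) in that order:
  leading term a*c: subtract (c)·g_1 from a*c + a + b*c + b → a + b - c**2 - c
  leading term a: subtract (1)·g_1 from a + b - c**2 - c → -c**2 + c - 1
  leading term c**2: no divisor's leading term divides it; move -c**2 to the remainder.
  leading term c: no divisor's leading term divides it; move c to the remainder.
  leading term 1: no divisor's leading term divides it; move -1 to the remainder.
The remainder -c**2 + c - 1 is nonzero, so it would be added as the next basis element.
This is the inner loop of Buchberger's algorithm — each nonzero remainder becomes a new basis element.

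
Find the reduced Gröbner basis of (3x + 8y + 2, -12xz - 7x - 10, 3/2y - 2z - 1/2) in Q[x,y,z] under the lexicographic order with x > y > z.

f_1 = 3x + 8y + 2, LT = x.
f_2 = -12xz - 7x - 10, LT = xz.
f_3 = 3/2y - 2z - 1/2, LT = y.

S(f_1,f_2): lcm = xz. S = -7/12x + 8/3yz + 2/3z - 5/6.
  reduce S modulo (f_1, f_2, f_3):
  remainder 32/9z^2 + 98/27z + 2/27 ≠ 0; add g_4 = 32/9z^2 + 98/27z + 2/27 to the basis.

The other S-polynomials (S(f_1,f_3), S(f_2,f_3), S(f_1,g_4), S(f_2,g_4), S(f_3,g_4)) all reduce to 0 modulo the current basis, so we have a Gröbner basis.
Inter-reduce: drop elements whose leading term is divisible by another's, tail-reduce, and make monic.

G = {x + 32/9z + 14/9, y - 4/3z - 1/3, z^2 + 49/48z + 1/48}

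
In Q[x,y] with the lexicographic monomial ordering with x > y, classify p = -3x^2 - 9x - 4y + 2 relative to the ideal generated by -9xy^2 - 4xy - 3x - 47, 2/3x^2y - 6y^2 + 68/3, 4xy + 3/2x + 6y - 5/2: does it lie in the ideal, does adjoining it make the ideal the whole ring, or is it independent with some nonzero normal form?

-3x^2 - 9x - 4y + 2 lies in I (it reduces to 0).

First compute the reduced Gröbner basis of I by Buchberger's algorithm.
f_1 = -9xy^2 - 4xy - 3x - 47, LT = xy^2.
f_2 = 2/3x^2y - 6y^2 + 68/3, LT = x^2y.
f_3 = 4xy + 3/2x + 6y - 5/2, LT = xy.

S(f_1,f_2): lcm = x^2y^2. S = 4/9x^2y + 1/3x^2 + 47/9x + 9y^3 - 34y.
  leading term x^2y: subtract (2/3)·f_2 from 4/9x^2y + 1/3x^2 + 47/9x + 9y^3 - 34y → 1/3x^2 + 47/9x + 9y^3 + 4y^2 - 34y - 136/9
  leading term x^2: no divisor's leading term divides it; move 1/3x^2 to the remainder.
  leading term x: no divisor's leading term divides it; move 47/9x to the remainder.
  leading term y^3: no divisor's leading term divides it; move 9y^3 to the remainder.
  leading term y^2: no divisor's leading term divides it; move 4y^2 to the remainder.
  leading term y: no divisor's leading term divides it; move -34y to the remainder.
  leading term 1: no divisor's leading term divides it; move -136/9 to the remainder.
  remainder 1/3x^2 + 47/9x + 9y^3 + 4y^2 - 34y - 136/9 ≠ 0; add h_4 = 1/3x^2 + 47/9x + 9y^3 + 4y^2 - 34y - 136/9 to the basis.

S(f_1,f_3): lcm = xy^2. S = 5/72xy + 1/3x - 3/2y^2 + 5/8y + 47/9.
  leading term xy: subtract (5/288)·f_3 from 5/72xy + 1/3x - 3/2y^2 + 5/8y + 47/9 → 59/192x - 3/2y^2 + 25/48y + 337/64
  leading term x: no divisor's leading term divides it; move 59/192x to the remainder.
  leading term y^2: no divisor's leading term divides it; move -3/2y^2 to the remainder.
  leading term y: no divisor's leading term divides it; move 25/48y to the remainder.
  leading term 1: no divisor's leading term divides it; move 337/64 to the remainder.
  remainder 59/192x - 3/2y^2 + 25/48y + 337/64 ≠ 0; add h_5 = 59/192x - 3/2y^2 + 25/48y + 337/64 to the basis.

S(f_2,f_3): lcm = x^2y. S = -3/8x^2 - 3/2xy + 5/8x - 9y^2 + 34.
  leading term x^2: subtract (-9/8)·h_4 from -3/8x^2 - 3/2xy + 5/8x - 9y^2 + 34 → -3/2xy + 13/2x + 81/8y^3 - 9/2y^2 - 153/4y + 17
  leading term xy: subtract (-3/8)·f_3 from -3/2xy + 13/2x + 81/8y^3 - 9/2y^2 - 153/4y + 17 → 113/16x + 81/8y^3 - 9/2y^2 - 36y + 257/16
  leading term x: subtract (1356/59)·h_5 from 113/16x + 81/8y^3 - 9/2y^2 - 36y + 257/16 → 81/8y^3 + 3537/118y^2 - 11321/236y - 12385/118
  leading term y^3: no divisor's leading term divides it; move 81/8y^3 to the remainder.
  leading term y^2: no divisor's leading term divides it; move 3537/118y^2 to the remainder.
  leading term y: no divisor's leading term divides it; move -11321/236y to the remainder.
  leading term 1: no divisor's leading term divides it; move -12385/118 to the remainder.
  remainder 81/8y^3 + 3537/118y^2 - 11321/236y - 12385/118 ≠ 0; add h_6 = 81/8y^3 + 3537/118y^2 - 11321/236y - 12385/118 to the basis.

S(f_1,h_4): lcm = x^2y^2. S = 4/9x^2y + 1/3x^2 - 47/3xy^2 + 47/9x - 27y^5 - 12y^4 + 102y^3 + 136/3y^2.
  leading term x^2y: subtract (2/3)·f_2 from 4/9x^2y + 1/3x^2 - 47/3xy^2 + 47/9x - 27y^5 - 12y^4 + 102y^3 + 136/3y^2 → 1/3x^2 - 47/3xy^2 + 47/9x - 27y^5 - 12y^4 + 102y^3 + 148/3y^2 - 136/9
  leading term x^2: subtract (1)·h_4 from 1/3x^2 - 47/3xy^2 + 47/9x - 27y^5 - 12y^4 + 102y^3 + 148/3y^2 - 136/9 → -47/3xy^2 - 27y^5 - 12y^4 + 93y^3 + 136/3y^2 + 34y
  leading term xy^2: subtract (47/27)·f_1 from -47/3xy^2 - 27y^5 - 12y^4 + 93y^3 + 136/3y^2 + 34y → 188/27xy + 47/9x - 27y^5 - 12y^4 + 93y^3 + 136/3y^2 + 34y + 2209/27
  leading term xy: subtract (47/27)·f_3 from 188/27xy + 47/9x - 27y^5 - 12y^4 + 93y^3 + 136/3y^2 + 34y + 2209/27 → 47/18x - 27y^5 - 12y^4 + 93y^3 + 136/3y^2 + 212/9y + 517/6
  leading term x: subtract (1504/177)·h_5 from 47/18x - 27y^5 - 12y^4 + 93y^3 + 136/3y^2 + 212/9y + 517/6 → -27y^5 - 12y^4 + 93y^3 + 10280/177y^2 + 3386/177y + 2444/59
  leading term y^5: subtract (-8/3y^2)·h_6 from -27y^5 - 12y^4 + 93y^3 + 10280/177y^2 + 3386/177y + 2444/59 → 4008/59y^4 - 6181/177y^3 - 39260/177y^2 + 3386/177y + 2444/59
  leading term y^4: subtract (10688/1593y)·h_6 from 4008/59y^4 - 6181/177y^3 - 39260/177y^2 + 3386/177y + 2444/59 → -2464871/10443y^3 + 9402652/93987y^2 + 67983406/93987y + 2444/59
  leading term y^3: subtract (-19718968/845883)·h_6 from -2464871/10443y^3 + 9402652/93987y^2 + 67983406/93987y + 2444/59 → 4429533680/5545233y^2 - 19710420596/49907097y - 120042371288/49907097
  leading term y^2: no divisor's leading term divides it; move 4429533680/5545233y^2 to the remainder.
  leading term y: no divisor's leading term divides it; move -19710420596/49907097y to the remainder.
  leading term 1: no divisor's leading term divides it; move -120042371288/49907097 to the remainder.
  remainder 4429533680/5545233y^2 - 19710420596/49907097y - 120042371288/49907097 ≠ 0; add h_7 = 4429533680/5545233y^2 - 19710420596/49907097y - 120042371288/49907097 to the basis.

S(f_2,h_4): lcm = x^2y. S = -47/3xy - 27y^4 - 12y^3 + 93y^2 + 136/3y + 34.
  leading term xy: subtract (-47/12)·f_3 from -47/3xy - 27y^4 - 12y^3 + 93y^2 + 136/3y + 34 → 47/8x - 27y^4 - 12y^3 + 93y^2 + 413/6y + 581/24
  leading term x: subtract (1128/59)·h_5 from 47/8x - 27y^4 - 12y^3 + 93y^2 + 413/6y + 581/24 → -27y^4 - 12y^3 + 7179/59y^2 + 10421/177y - 13534/177
  leading term y^4: subtract (-8/3y)·h_6 from -27y^4 - 12y^3 + 7179/59y^2 + 10421/177y - 13534/177 → 4008/59y^3 - 1105/177y^2 - 39119/177y - 13534/177
  leading term y^3: subtract (10688/1593)·h_6 from 4008/59y^3 - 1105/177y^2 - 39119/177y - 13534/177 → -2165387/10443y^2 + 9477523/93987y + 58998886/93987
  leading term y^2: subtract (-1149820497/4429533680)·h_7 from -2165387/10443y^2 + 9477523/93987y + 58998886/93987 → -50250013763/29899352340y + 50250013763/14949676170
  leading term y: no divisor's leading term divides it; move -50250013763/29899352340y to the remainder.
  leading term 1: no divisor's leading term divides it; move 50250013763/14949676170 to the remainder.
  remainder -50250013763/29899352340y + 50250013763/14949676170 ≠ 0; add h_8 = -50250013763/29899352340y + 50250013763/14949676170 to the basis.

The other S-polynomials (S(f_3,h_4), S(f_1,h_5), S(f_2,h_5), S(f_3,h_5), S(h_4,h_5), S(f_1,h_6), S(f_2,h_6), S(f_3,h_6), S(h_4,h_6), S(h_5,h_6), S(f_1,h_7), S(f_2,h_7), S(f_3,h_7), S(h_4,h_7), S(h_5,h_7), S(h_6,h_7), S(f_1,h_8), S(f_2,h_8), S(f_3,h_8), S(h_4,h_8), S(h_5,h_8), S(h_6,h_8), S(h_7,h_8)) all reduce to 0 modulo the current basis, so we have a Gröbner basis.
Inter-reduce: drop elements whose leading term is divisible by another's, tail-reduce, and make monic.
Reduced Gröbner basis: {x + 1, y - 2}.
Label its elements g_1 = x + 1, g_2 = y - 2.

Reduce p = -3x^2 - 9x - 4y + 2 modulo G:
  leading term x^2: subtract (-3x)·g_1 from -3x^2 - 9x - 4y + 2 → -6x - 4y + 2
  leading term x: subtract (-6)·g_1 from -6x - 4y + 2 → -4y + 8
  leading term y: subtract (-4)·g_2 from -4y + 8 → 0
  normal form = 0.
Since the normal form is 0, p ∈ I.

The remainder on division by a Gröbner basis is unique — it is the normal form.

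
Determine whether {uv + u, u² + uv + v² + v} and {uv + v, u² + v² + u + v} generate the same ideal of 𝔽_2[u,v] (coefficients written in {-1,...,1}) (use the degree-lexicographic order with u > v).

No, the ideals differ.

Equality of ideals is decidable: compute both reduced Gröbner bases (unique for the ordering) and check whether they agree.
Buchberger on the first generating set:
f_1 = uv + u, LT = uv.
f_2 = u² + uv + v² + v, LT = u².

S(f_1,f_2): lcm = u²v. S = uv² + v³ + u² + v².
  leading term uv²: subtract (v)·f_1 from uv² + v³ + u² + v² → v³ + u² + uv + v²
  leading term v³: no divisor's leading term divides it; move v³ to the remainder.
  leading term u²: subtract (1)·f_2 from u² + uv + v² → v
  leading term v: no divisor's leading term divides it; move v to the remainder.
  remainder v³ + v ≠ 0; add g_3 = v³ + v to the basis.

The other S-polynomials (S(f_1,g_3), S(f_2,g_3)) all reduce to 0 modulo the current basis, so we have a Gröbner basis.
Inter-reduce: drop elements whose leading term is divisible by another's, tail-reduce, and make monic.
Reduced Gröbner basis: {v³ + v, u² + v² + u + v, uv + u}.

Buchberger on the second generating set:
h_1 = uv + v, LT = uv.
h_2 = u² + v² + u + v, LT = u².

S(h_1,h_2): lcm = u²v. S = v³ + v².
  leading term v³: no divisor's leading term divides it; move v³ to the remainder.
  leading term v²: no divisor's leading term divides it; move v² to the remainder.
  remainder v³ + v² ≠ 0; add k_3 = v³ + v² to the basis.

The other S-polynomials (S(h_1,k_3), S(h_2,k_3)) all reduce to 0 modulo the current basis, so we have a Gröbner basis.
Inter-reduce: drop elements whose leading term is divisible by another's, tail-reduce, and make monic.
Reduced Gröbner basis: {v³ + v², u² + v² + u + v, uv + v}.

Since the reduced bases disagree, the two ideals are not the same.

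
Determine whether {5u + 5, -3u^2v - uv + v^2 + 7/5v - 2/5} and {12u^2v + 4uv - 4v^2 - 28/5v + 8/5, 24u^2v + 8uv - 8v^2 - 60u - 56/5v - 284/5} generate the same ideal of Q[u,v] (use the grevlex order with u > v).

For a fixed monomial order, each ideal has a unique reduced Gröbner basis; comparing bases decides equality.
Buchberger on the first generating set:
f_1 = 5u + 5, LT = u.
f_2 = -3u^2v - uv + v^2 + 7/5v - 2/5, LT = u^2v.

S(f_1,f_2): lcm = u^2v. S = 2/3uv + 1/3v^2 + 7/15v - 2/15.
  reduce S modulo (f_1, f_2):
  remainder 1/3v^2 - 1/5v - 2/15 ≠ 0; add g_3 = 1/3v^2 - 1/5v - 2/15 to the basis.

The other S-polynomials (S(f_1,g_3), S(f_2,g_3)) all reduce to 0 modulo the current basis, so we have a Gröbner basis.
Inter-reduce: drop elements whose leading term is divisible by another's, tail-reduce, and make monic.
Reduced Gröbner basis: {v^2 - 3/5v - 2/5, u + 1}.

Buchberger on the second generating set:
h_1 = 12u^2v + 4uv - 4v^2 - 28/5v + 8/5, LT = u^2v.
h_2 = 24u^2v + 8uv - 8v^2 - 60u - 56/5v - 284/5, LT = u^2v.

S(h_1,h_2): lcm = u^2v. S = 5/2u + 5/2.
  reduce S modulo (h_1, h_2):
  remainder 5/2u + 5/2 ≠ 0; add k_3 = 5/2u + 5/2 to the basis.

S(h_1,k_3): lcm = u^2v. S = -2/3uv - 1/3v^2 - 7/15v + 2/15.
  reduce S modulo (h_1, h_2, k_3):
  remainder -1/3v^2 + 1/5v + 2/15 ≠ 0; add k_4 = -1/3v^2 + 1/5v + 2/15 to the basis.

The other S-polynomials (S(h_2,k_3), S(h_1,k_4), S(h_2,k_4), S(k_3,k_4)) all reduce to 0 modulo the current basis, so we have a Gröbner basis.
Inter-reduce: drop elements whose leading term is divisible by another's, tail-reduce, and make monic.
Reduced Gröbner basis: {v^2 - 3/5v - 2/5, u + 1}.

The two bases agree; hence the ideals are identical.
The choice of monomial ordering does not affect the verdict — as long as both bases are computed under the same ordering, their equality decides ideal equality.

Yes, the ideals are equal.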